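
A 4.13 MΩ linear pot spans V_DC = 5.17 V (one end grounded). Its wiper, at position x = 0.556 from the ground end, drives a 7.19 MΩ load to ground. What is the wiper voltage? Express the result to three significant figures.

V_out ≈ 2.52 V

Lower segment x·R_p = 2.296 MΩ; upper segment (1−x)·R_p = 1.834 MΩ.
Lower segment in parallel with the load: 2.296 ‖ 7.19 = 1.740 MΩ.
V_out = 5.17 × 1.740/(1.834 + 1.740) = 2.518 V.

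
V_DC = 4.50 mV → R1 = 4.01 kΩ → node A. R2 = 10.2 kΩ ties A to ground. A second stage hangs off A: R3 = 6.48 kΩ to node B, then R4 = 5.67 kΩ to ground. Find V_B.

V_B ≈ 1.22 mV

The second stage (R3 + R4 = 12.15 kΩ) loads node A in parallel with R2.
Effective lower resistance at A: R2 ‖ 12.15 = 5.545 kΩ.
So V_A = 4.50 × 0.5803 = 2.611 mV.
Stage 2 is unloaded, so V_B = V_A · R4/(R3+R4) = 2.611 × 5.67/12.15 = 1.219 mV.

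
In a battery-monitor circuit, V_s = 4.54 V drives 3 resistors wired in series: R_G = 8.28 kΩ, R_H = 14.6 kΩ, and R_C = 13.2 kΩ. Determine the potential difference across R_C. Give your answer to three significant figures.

V ≈ 1.66 V

Series total: ΣR = 8.28 + 14.6 + 13.2 = 36.08 kΩ.
By the voltage-divider rule, V = 4.54 × 13.20/36.08 = 1.661 V.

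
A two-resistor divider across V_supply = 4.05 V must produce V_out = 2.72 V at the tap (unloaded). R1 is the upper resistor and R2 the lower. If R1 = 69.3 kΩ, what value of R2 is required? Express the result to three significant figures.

The divider ratio is R2/(R1+R2) = 2.72/4.05 = 0.6716.
Rearranging, R2 = R1·k/(1−k) = 69.3 × 2.045 = 141.7 kΩ.

R2 ≈ 142 kΩ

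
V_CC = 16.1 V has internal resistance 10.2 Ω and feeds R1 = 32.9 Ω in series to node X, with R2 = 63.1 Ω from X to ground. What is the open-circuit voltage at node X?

R1' = 10.2 + 32.9 = 43.10 Ω (source resistance + R1).
V_th is the unloaded tap voltage: V_CC · R2/(R1'+R2) = 16.1 × 0.5942 = 9.566 V.

V_th ≈ 9.57 V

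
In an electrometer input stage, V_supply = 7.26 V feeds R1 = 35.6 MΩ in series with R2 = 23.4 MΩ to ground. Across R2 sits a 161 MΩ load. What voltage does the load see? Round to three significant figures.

V_out ≈ 2.65 V

First combine the lower leg with the load: R2 ‖ R_L = 20.43 MΩ.
Then V_out = V_supply · R2'/(R1 + R2') = 7.26 × 20.43/56.03 = 2.647 V.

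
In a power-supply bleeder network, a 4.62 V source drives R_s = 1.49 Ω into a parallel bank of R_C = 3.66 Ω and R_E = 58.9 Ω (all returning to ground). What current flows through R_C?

Parallel bank: R_p = 1/(1/3.66 + 1/58.9) = 3.446 Ω.
V_A = 4.62 × 3.446/4.936 = 3.225 V.
Branch current I = V_A/R_C = 3.225/3.66 = 0.8812 A.

I ≈ 0.881 A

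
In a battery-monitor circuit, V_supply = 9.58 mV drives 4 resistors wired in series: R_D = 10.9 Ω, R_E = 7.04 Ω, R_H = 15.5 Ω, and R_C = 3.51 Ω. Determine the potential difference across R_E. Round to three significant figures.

V ≈ 1.83 mV

ΣR = 10.9 + 7.04 + 15.5 + 3.51 = 36.95 Ω.
Voltage divider: V = V_supply · (7.040 / 36.95) = 9.58 × 0.1905 = 1.825 mV.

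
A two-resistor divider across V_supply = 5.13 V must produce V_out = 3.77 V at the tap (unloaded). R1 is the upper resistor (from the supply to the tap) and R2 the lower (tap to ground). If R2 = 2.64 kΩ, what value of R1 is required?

R1 ≈ 0.952 kΩ

V_out/V_supply = R2/(R1+R2) = 0.7349.
So R1 = R2 · (V_supply/V_out − 1) = 2.64 × (5.13/3.77 − 1) = 2.64 × 0.3607 = 0.9524 kΩ.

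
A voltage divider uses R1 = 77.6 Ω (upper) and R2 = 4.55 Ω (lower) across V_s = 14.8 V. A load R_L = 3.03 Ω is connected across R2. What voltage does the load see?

The load sits in parallel with R2, giving an effective lower resistance R2' = R2·R_L/(R2+R_L) = 1.819 Ω.
Now apply the divider: V_out = 14.8 × 0.02290 = 0.3389 V.
(Unloaded it would be 0.820 V; the load pulls it down.)

V_out ≈ 0.339 V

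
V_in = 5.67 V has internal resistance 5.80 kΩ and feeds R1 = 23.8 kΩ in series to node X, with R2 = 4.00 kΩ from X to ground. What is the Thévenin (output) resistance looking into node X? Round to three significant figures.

R1' = 5.80 + 23.8 = 29.60 kΩ (source resistance + R1).
Looking into X with the source shorted: R_th = R1'·R2/(R1'+R2) = 29.60 × 4.00/33.60 = 3.524 kΩ.

R_th ≈ 3.52 kΩ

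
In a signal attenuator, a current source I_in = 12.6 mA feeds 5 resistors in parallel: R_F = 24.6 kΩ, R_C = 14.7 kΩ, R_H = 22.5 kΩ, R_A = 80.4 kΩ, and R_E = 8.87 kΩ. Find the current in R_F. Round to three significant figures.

I ≈ 1.84 mA

Conductances: ΣG = 1/24.6 + 1/14.7 + 1/22.5 + 1/80.4 + 1/8.87 = 0.2783 (1/kΩ).
By the current-divider rule, I = I_in · G_k/ΣG = 12.6 × 0.1461 = 1.840 mA.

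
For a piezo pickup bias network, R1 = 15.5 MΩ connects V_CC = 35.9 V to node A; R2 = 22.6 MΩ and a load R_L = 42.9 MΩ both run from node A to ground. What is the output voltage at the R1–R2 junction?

V_out ≈ 17.5 V

First combine the lower leg with the load: R2 ‖ R_L = 14.80 MΩ.
Then V_out = V_CC · R2'/(R1 + R2') = 35.9 × 14.80/30.30 = 17.54 V.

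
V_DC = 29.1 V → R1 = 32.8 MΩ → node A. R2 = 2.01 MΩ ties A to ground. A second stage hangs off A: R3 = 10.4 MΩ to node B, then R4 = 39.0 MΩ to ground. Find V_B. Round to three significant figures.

Node A sees R2 in parallel with the series input of stage 2, R3 + R4 = 49.40 MΩ.
R2 ‖ (R3+R4) = 1.931 MΩ.
First divider: V_A = V_DC · 1.931/(32.8 + 1.931) = 1.618 V.
V_B = V_A × 0.7895 = 1.278 V.

V_B ≈ 1.28 V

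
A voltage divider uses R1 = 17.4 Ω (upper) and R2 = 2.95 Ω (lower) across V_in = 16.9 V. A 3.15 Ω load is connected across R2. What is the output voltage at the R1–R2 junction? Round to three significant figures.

The load sits in parallel with R2, giving an effective lower resistance R2' = R2·R_L/(R2+R_L) = 1.523 Ω.
Voltage divider with the loaded lower leg: V_out = 16.9 × 1.523/(17.4 + 1.523) = 16.9 × 0.08050 = 1.360 V.

V_out ≈ 1.36 V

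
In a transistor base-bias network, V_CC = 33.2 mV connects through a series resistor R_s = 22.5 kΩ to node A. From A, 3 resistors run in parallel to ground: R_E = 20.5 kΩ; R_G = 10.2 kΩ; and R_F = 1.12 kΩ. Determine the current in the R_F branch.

I ≈ 1.22 µA

Equivalent of the parallel group: R_p = 0.9618 kΩ.
Node voltage V_A = V_CC · R_p/(R_s + R_p) = 33.2 × 0.04100 = 1.361 mV.
I(R_F) = V_A / R_F = 1.361/1.12 = 1.215 µA.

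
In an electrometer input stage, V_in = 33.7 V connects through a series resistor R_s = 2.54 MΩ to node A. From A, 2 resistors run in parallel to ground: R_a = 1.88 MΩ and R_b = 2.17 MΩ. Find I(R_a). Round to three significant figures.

Combine the parallel branches: R_p = (1/1.88 + 1/2.17)⁻¹ = 1.007 MΩ.
Node voltage V_A = V_in · R_p/(R_s + R_p) = 33.7 × 0.2840 = 9.570 V.
Branch current I = V_A/R_a = 9.570/1.88 = 5.090 µA.
(Equivalently: I_total = 9.500 µA, then current-divider fraction G_k/ΣG = 0.5358.)

I ≈ 5.09 µA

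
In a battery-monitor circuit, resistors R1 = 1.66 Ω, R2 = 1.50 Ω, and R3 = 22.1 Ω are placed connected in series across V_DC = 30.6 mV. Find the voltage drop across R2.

Total series resistance ΣR = 1.66 + 1.50 + 22.1 = 25.26 Ω.
V = V_DC · R/ΣR = 30.6 × 0.05938 = 1.817 mV.

V ≈ 1.82 mV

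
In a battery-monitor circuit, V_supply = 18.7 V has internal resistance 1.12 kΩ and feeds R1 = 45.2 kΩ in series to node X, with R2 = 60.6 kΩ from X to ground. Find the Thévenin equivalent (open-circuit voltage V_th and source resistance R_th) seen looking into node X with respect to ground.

R1' = 1.12 + 45.2 = 46.32 kΩ (source resistance + R1).
Open-circuit (no load on X): V_th = V_supply · R2/(R1' + R2) = 18.7 × 60.6/(46.32 + 60.6) = 10.60 V.
Zeroing V_supply shorts the top of R1' to ground, so R_th = R1' ‖ R2 = 26.25 kΩ.

V_th ≈ 10.6 V, R_th ≈ 26.3 kΩ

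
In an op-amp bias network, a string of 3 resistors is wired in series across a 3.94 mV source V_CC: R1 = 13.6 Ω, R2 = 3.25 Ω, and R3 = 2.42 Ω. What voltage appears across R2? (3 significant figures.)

Total series resistance ΣR = 13.6 + 3.25 + 2.42 = 19.27 Ω.
V = V_CC · R/ΣR = 3.94 × 0.1687 = 0.6645 mV.

V ≈ 0.665 mV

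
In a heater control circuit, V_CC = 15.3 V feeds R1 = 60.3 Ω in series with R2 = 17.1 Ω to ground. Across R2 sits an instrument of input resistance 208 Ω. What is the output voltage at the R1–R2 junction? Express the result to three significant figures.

V_out ≈ 3.18 V

R2 ‖ R_L = (17.1 × 208)/(17.1 + 208) = 15.80 Ω.
Now apply the divider: V_out = 15.3 × 0.2076 = 3.177 V.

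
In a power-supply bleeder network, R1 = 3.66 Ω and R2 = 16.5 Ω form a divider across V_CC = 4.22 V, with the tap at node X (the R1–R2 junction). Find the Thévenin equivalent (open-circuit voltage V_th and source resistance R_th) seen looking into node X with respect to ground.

V_th ≈ 3.45 V, R_th ≈ 3.00 Ω

With X open, the divider is unloaded: V_th = 4.22 × 16.5/20.16 = 3.454 V.
Looking into X with the source shorted: R_th = R1·R2/(R1+R2) = 3.660 × 16.5/20.16 = 2.996 Ω.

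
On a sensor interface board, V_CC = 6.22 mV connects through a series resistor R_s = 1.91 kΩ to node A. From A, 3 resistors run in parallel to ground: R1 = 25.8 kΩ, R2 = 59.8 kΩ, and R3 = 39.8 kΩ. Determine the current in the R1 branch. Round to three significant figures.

Parallel bank: R_p = 1/(1/25.8 + 1/59.8 + 1/39.8) = 12.41 kΩ.
V_A by voltage divider: V_A = 6.22 × 12.41/(1.91 + 12.41) = 5.390 mV.
I(R1) = V_A / R1 = 5.390/25.8 = 0.2089 µA.
(Equivalently: I_total = 0.4345 µA, then current-divider fraction G_k/ΣG = 0.4808.)

I ≈ 0.209 µA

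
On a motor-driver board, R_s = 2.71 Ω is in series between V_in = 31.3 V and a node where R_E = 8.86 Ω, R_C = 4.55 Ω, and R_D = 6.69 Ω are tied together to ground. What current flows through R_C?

Combine the parallel branches: R_p = (1/8.86 + 1/4.55 + 1/6.69)⁻¹ = 2.074 Ω.
V_A = 31.3 × 2.074/4.784 = 13.57 V.
I(R_C) = V_A / R_C = 13.57/4.55 = 2.982 A.
(Equivalently: I_total = 6.542 A, then current-divider fraction G_k/ΣG = 0.4559.)

I ≈ 2.98 A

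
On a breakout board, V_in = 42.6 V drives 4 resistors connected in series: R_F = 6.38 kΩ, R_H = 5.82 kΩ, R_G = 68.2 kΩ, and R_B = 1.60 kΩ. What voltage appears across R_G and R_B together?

Series total: ΣR = 6.38 + 5.82 + 68.2 + 1.60 = 82.00 kΩ.
R_{R_G..R_B} = 68.2 + 1.60 = 69.80 kΩ.
V = V_in · R/ΣR = 42.6 × 0.8512 = 36.26 V.

V ≈ 36.3 V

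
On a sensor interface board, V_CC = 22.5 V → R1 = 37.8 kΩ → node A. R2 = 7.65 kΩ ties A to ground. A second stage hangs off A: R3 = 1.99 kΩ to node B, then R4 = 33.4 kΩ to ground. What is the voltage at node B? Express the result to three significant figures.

V_B ≈ 3.03 V

The second stage (R3 + R4 = 35.39 kΩ) loads node A in parallel with R2.
R2 ‖ (R3+R4) = 6.290 kΩ.
So V_A = 22.5 × 0.1427 = 3.210 V.
Stage 2 is unloaded, so V_B = V_A · R4/(R3+R4) = 3.210 × 33.4/35.39 = 3.030 V.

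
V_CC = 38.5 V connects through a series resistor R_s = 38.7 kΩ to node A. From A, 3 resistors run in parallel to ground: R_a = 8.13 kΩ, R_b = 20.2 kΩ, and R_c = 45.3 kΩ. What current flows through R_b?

I ≈ 0.223 mA

Parallel bank: R_p = 1/(1/8.13 + 1/20.2 + 1/45.3) = 5.139 kΩ.
V_A = 38.5 × 5.139/43.84 = 4.513 V.
Branch current I = V_A/R_b = 4.513/20.2 = 0.2234 mA.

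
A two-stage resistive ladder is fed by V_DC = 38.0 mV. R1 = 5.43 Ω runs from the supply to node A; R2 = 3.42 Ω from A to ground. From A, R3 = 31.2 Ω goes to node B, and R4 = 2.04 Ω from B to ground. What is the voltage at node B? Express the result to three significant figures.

Node A sees R2 in parallel with the series input of stage 2, R3 + R4 = 33.24 Ω.
R2 ‖ (R3+R4) = 3.101 Ω.
So V_A = 38.0 × 0.3635 = 13.81 mV.
V_B = V_A × 0.06137 = 0.8477 mV.

V_B ≈ 0.848 mV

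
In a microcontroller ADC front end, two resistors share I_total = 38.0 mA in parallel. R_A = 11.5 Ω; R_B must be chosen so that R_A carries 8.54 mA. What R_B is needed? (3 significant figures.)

The fraction through R_A equals R_B/(R_A+R_B).
With f = 0.2247, R_B = R_A · f/(1−f) = 11.5 × 0.2899 = 3.334 Ω.

R_B ≈ 3.33 Ω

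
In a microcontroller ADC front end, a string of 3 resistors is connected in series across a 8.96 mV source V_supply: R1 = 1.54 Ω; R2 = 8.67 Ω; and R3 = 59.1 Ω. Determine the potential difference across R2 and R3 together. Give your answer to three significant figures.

ΣR = 1.54 + 8.67 + 59.1 = 69.31 Ω.
R_{R2..R3} = 8.67 + 59.1 = 67.77 Ω.
V = V_supply · R/ΣR = 8.96 × 0.9778 = 8.761 mV.

V ≈ 8.76 mV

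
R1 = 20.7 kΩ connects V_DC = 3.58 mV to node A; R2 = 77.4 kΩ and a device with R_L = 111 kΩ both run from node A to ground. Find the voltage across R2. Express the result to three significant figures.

V_out ≈ 2.46 mV

R2 ‖ R_L = (77.4 × 111)/(77.4 + 111) = 45.60 kΩ.
Voltage divider with the loaded lower leg: V_out = 3.58 × 45.60/(20.7 + 45.60) = 3.58 × 0.6878 = 2.462 mV.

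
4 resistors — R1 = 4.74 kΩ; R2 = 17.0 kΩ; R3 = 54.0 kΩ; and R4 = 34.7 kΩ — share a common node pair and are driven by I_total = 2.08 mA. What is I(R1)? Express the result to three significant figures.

Total conductance ΣG = 1/4.74 + 1/17.0 + 1/54.0 + 1/34.7 = 0.3171 (units of 1/kΩ).
By the current-divider rule, I = I_total · G_k/ΣG = 2.08 × 0.6652 = 1.384 mA.

I ≈ 1.38 mA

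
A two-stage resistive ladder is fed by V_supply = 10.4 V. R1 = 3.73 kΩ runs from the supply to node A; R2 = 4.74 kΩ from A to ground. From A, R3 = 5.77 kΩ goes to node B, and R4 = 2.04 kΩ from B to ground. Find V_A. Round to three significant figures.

V_A ≈ 4.59 V

The second stage (R3 + R4 = 7.810 kΩ) loads node A in parallel with R2.
R2 ‖ (R3+R4) = 2.950 kΩ.
V_A = 10.4 × 2.950/(3.73 + 2.950) = 4.593 V.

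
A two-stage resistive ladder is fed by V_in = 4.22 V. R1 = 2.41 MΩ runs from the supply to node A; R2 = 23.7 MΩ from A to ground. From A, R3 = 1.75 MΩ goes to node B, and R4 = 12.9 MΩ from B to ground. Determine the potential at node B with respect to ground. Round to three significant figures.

V_B ≈ 2.93 V

Looking into the second stage from A: R3 + R4 = 14.65 MΩ appears in parallel with R2.
Effective lower resistance at A: R2 ‖ 14.65 = 9.054 MΩ.
V_A = 4.22 × 9.054/(2.41 + 9.054) = 3.333 V.
V_B = V_A × 0.8805 = 2.935 V.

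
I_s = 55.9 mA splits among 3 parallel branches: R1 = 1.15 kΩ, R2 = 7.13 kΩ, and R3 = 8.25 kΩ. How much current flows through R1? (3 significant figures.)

I ≈ 43.0 mA

Conductances: ΣG = 1/1.15 + 1/7.13 + 1/8.25 = 1.131 (1/kΩ).
R1 takes the fraction G_k/ΣG = 0.8696/1.131 = 0.7688, so I = 55.9 × 0.7688 = 42.98 mA.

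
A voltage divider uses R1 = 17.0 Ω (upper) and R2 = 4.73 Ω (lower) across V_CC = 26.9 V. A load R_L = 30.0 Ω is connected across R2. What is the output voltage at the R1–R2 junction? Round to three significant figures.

V_out ≈ 5.21 V

R2 ‖ R_L = (4.73 × 30.0)/(4.73 + 30.0) = 4.086 Ω.
Now apply the divider: V_out = 26.9 × 0.1938 = 5.212 V.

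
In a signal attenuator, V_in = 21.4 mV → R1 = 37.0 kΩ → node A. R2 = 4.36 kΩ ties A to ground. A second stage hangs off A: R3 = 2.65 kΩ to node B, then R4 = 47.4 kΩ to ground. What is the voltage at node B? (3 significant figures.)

V_B ≈ 1.98 mV

The second stage (R3 + R4 = 50.05 kΩ) loads node A in parallel with R2.
R2 ‖ (R3+R4) = 4.011 kΩ.
First divider: V_A = V_in · 4.011/(37.0 + 4.011) = 2.093 mV.
Stage 2 is unloaded, so V_B = V_A · R4/(R3+R4) = 2.093 × 47.4/50.05 = 1.982 mV.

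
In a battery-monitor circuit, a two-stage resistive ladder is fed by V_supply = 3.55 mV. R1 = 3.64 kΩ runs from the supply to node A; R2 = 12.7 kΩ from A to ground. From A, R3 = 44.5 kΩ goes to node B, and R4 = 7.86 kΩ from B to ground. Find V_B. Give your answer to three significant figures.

Looking into the second stage from A: R3 + R4 = 52.36 kΩ appears in parallel with R2.
R2 ‖ (R3+R4) = 10.22 kΩ.
So V_A = 3.55 × 0.7374 = 2.618 mV.
Stage 2 is unloaded, so V_B = V_A · R4/(R3+R4) = 2.618 × 7.86/52.36 = 0.3930 mV.

V_B ≈ 0.393 mV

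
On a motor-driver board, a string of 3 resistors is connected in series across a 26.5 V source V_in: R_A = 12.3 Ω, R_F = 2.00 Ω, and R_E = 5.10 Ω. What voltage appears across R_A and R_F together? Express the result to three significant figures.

V ≈ 19.5 V

Series total: ΣR = 12.3 + 2.00 + 5.10 = 19.40 Ω.
R_{R_A..R_F} = 12.3 + 2.00 = 14.30 Ω.
V = V_in · R/ΣR = 26.5 × 0.7371 = 19.53 V.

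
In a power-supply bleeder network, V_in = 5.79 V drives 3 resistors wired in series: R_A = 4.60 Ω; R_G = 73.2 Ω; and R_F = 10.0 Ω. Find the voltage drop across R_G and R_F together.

V ≈ 5.49 V

Series total: ΣR = 4.60 + 73.2 + 10.0 = 87.80 Ω.
R_{R_G..R_F} = 73.2 + 10.0 = 83.20 Ω.
V = V_in · R/ΣR = 5.79 × 0.9476 = 5.487 V.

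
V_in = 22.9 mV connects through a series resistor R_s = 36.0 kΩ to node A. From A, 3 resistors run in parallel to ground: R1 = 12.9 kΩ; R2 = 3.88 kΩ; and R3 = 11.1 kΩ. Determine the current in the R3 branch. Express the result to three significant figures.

Combine the parallel branches: R_p = (1/12.9 + 1/3.88 + 1/11.1)⁻¹ = 2.351 kΩ.
Node voltage V_A = V_in · R_p/(R_s + R_p) = 22.9 × 0.06130 = 1.404 mV.
I(R3) = V_A / R3 = 1.404/11.1 = 0.1265 µA.
(Equivalently: I_total = 0.5971 µA, then current-divider fraction G_k/ΣG = 0.2118.)

I ≈ 0.126 µA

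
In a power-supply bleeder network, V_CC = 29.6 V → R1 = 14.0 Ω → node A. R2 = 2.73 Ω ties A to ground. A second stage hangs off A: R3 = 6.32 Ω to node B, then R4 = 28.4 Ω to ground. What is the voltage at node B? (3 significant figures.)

Looking into the second stage from A: R3 + R4 = 34.72 Ω appears in parallel with R2.
R2 ‖ (R3+R4) = 2.531 Ω.
So V_A = 29.6 × 0.1531 = 4.532 V.
Stage 2 is unloaded, so V_B = V_A · R4/(R3+R4) = 4.532 × 28.4/34.72 = 3.707 V.

V_B ≈ 3.71 V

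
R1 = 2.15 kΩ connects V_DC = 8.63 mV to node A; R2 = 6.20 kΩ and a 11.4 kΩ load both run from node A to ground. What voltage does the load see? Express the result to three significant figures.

R2 ‖ R_L = (6.20 × 11.4)/(6.20 + 11.4) = 4.016 kΩ.
Voltage divider with the loaded lower leg: V_out = 8.63 × 4.016/(2.15 + 4.016) = 8.63 × 0.6513 = 5.621 mV.

V_out ≈ 5.62 mV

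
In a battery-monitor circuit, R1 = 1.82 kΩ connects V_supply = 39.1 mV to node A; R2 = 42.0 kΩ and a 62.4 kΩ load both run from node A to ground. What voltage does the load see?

R2 ‖ R_L = (42.0 × 62.4)/(42.0 + 62.4) = 25.10 kΩ.
Now apply the divider: V_out = 39.1 × 0.9324 = 36.46 mV.

V_out ≈ 36.5 mV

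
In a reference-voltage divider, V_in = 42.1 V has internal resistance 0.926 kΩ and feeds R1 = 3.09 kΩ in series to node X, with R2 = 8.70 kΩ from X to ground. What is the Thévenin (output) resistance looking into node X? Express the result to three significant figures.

R_th ≈ 2.75 kΩ

R1' = 0.926 + 3.09 = 4.016 kΩ (source resistance + R1).
Looking into X with the source shorted: R_th = R1'·R2/(R1'+R2) = 4.016 × 8.70/12.72 = 2.748 kΩ.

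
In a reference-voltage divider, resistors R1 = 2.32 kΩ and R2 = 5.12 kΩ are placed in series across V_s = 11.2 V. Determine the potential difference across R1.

V ≈ 3.49 V

Total series resistance ΣR = 2.32 + 5.12 = 7.440 kΩ.
Voltage divider: V = V_s · (2.320 / 7.440) = 11.2 × 0.3118 = 3.492 V.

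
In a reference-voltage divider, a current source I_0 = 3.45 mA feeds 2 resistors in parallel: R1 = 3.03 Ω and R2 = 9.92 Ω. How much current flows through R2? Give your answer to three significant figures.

With just two branches, the current splits inversely with resistance.
So I = 3.45 × 3.03/12.95 = 0.8072 mA.

I ≈ 0.807 mA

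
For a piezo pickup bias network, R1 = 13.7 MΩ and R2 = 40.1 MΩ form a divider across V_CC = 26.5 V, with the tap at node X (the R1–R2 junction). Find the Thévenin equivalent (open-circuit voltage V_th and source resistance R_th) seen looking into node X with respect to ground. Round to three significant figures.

V_th ≈ 19.8 V, R_th ≈ 10.2 MΩ

V_th is the unloaded tap voltage: V_CC · R2/(R1+R2) = 26.5 × 0.7454 = 19.75 V.
Looking into X with the source shorted: R_th = R1·R2/(R1+R2) = 13.70 × 40.1/53.80 = 10.21 MΩ.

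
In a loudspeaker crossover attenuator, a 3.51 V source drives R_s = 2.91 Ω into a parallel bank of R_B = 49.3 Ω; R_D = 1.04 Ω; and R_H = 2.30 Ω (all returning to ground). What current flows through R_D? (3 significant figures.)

Parallel bank: R_p = 1/(1/49.3 + 1/1.04 + 1/2.30) = 0.7059 Ω.
Node voltage V_A = V_DC · R_p/(R_s + R_p) = 3.51 × 0.1952 = 0.6852 V.
I(R_D) = V_A / R_D = 0.6852/1.04 = 0.6589 A.

I ≈ 0.659 A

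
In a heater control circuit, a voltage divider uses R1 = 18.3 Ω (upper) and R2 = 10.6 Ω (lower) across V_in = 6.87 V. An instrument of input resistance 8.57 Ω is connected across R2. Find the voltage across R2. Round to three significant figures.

The load sits in parallel with R2, giving an effective lower resistance R2' = R2·R_L/(R2+R_L) = 4.739 Ω.
Then V_out = V_in · R2'/(R1 + R2') = 6.87 × 4.739/23.04 = 1.413 V.
(Unloaded it would be 2.52 V; the load pulls it down.)

V_out ≈ 1.41 V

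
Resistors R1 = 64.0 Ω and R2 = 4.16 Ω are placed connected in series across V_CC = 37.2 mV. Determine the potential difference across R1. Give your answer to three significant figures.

Total series resistance ΣR = 64.0 + 4.16 = 68.16 Ω.
V = V_CC · R/ΣR = 37.2 × 0.9390 = 34.93 mV.

V ≈ 34.9 mV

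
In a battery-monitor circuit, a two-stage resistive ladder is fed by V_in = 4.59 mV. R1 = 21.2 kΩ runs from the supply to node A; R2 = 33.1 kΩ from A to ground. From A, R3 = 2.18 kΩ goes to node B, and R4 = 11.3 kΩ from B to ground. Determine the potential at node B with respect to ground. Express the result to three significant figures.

Node A sees R2 in parallel with the series input of stage 2, R3 + R4 = 13.48 kΩ.
Effective lower resistance at A: R2 ‖ 13.48 = 9.579 kΩ.
First divider: V_A = V_in · 9.579/(21.2 + 9.579) = 1.428 mV.
V_B = V_A × 0.8383 = 1.197 mV.

V_B ≈ 1.20 mV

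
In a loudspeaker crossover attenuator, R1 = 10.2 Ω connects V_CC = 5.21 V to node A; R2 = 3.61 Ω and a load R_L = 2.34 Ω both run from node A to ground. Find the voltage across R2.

R2 ‖ R_L = (3.61 × 2.34)/(3.61 + 2.34) = 1.420 Ω.
Voltage divider with the loaded lower leg: V_out = 5.21 × 1.420/(10.2 + 1.420) = 5.21 × 0.1222 = 0.6366 V.

V_out ≈ 0.637 V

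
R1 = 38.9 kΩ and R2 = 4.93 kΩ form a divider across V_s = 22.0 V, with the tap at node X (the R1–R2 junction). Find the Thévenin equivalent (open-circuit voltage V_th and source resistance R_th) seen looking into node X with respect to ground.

V_th is the unloaded tap voltage: V_s · R2/(R1+R2) = 22.0 × 0.1125 = 2.475 V.
Zeroing V_s shorts the top of R1 to ground, so R_th = R1 ‖ R2 = 4.375 kΩ.

V_th ≈ 2.47 V, R_th ≈ 4.38 kΩ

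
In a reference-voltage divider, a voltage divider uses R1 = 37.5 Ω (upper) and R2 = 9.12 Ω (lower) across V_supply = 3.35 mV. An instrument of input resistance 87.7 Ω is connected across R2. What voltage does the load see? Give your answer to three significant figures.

V_out ≈ 0.605 mV

The load sits in parallel with R2, giving an effective lower resistance R2' = R2·R_L/(R2+R_L) = 8.261 Ω.
Voltage divider with the loaded lower leg: V_out = 3.35 × 8.261/(37.5 + 8.261) = 3.35 × 0.1805 = 0.6048 mV.
(Unloaded it would be 0.655 mV; the load pulls it down.)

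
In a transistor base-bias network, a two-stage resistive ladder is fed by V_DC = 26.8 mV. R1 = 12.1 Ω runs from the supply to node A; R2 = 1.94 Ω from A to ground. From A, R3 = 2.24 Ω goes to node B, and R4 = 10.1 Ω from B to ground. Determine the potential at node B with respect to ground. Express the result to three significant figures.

The second stage (R3 + R4 = 12.34 Ω) loads node A in parallel with R2.
R2 ‖ (R3+R4) = 1.676 Ω.
So V_A = 26.8 × 0.1217 = 3.261 mV.
Stage 2 is unloaded, so V_B = V_A · R4/(R3+R4) = 3.261 × 10.1/12.34 = 2.669 mV.

V_B ≈ 2.67 mV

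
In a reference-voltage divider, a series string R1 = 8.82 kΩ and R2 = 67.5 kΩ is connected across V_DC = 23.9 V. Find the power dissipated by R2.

P ≈ 6.62 mW

ΣR = 76.32 kΩ → I = 23.9/76.32 = 0.3132 mA.
V(R2) = I·R = 21.14 V; P = V·I = 21.14 × 0.3132 = 6.619 mW.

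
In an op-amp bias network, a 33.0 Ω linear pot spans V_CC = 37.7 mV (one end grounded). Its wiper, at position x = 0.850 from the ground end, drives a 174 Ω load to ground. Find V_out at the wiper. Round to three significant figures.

Split the track: R_lower = x·R_p = 28.05 Ω, R_upper = (1−x)·R_p = 4.950 Ω.
Lower segment in parallel with the load: 28.05 ‖ 174 = 24.16 Ω.
Loaded-divider output: V_out = 37.7 × 0.8299 = 31.29 mV.

V_out ≈ 31.3 mV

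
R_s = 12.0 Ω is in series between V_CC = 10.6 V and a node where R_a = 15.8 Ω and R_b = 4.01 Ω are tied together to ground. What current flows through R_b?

I ≈ 0.556 A

Equivalent of the parallel group: R_p = 3.198 Ω.
Node voltage V_A = V_CC · R_p/(R_s + R_p) = 10.6 × 0.2104 = 2.231 V.
Branch current I = V_A/R_b = 2.231/4.01 = 0.5563 A.
(Check via current divider: I_total = 0.6974 A; share G_k/ΣG = 0.7976 → same result.)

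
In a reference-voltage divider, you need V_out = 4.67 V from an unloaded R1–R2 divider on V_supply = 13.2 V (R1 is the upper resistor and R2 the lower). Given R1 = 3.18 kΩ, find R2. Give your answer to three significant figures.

V_out/V_supply = R2/(R1+R2) = 0.3538.
R2 = R1 · 0.3538/(1 − 0.3538) = 1.741 kΩ.

R2 ≈ 1.74 kΩ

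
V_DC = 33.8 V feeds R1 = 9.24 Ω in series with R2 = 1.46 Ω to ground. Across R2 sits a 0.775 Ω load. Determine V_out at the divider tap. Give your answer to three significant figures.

The load sits in parallel with R2, giving an effective lower resistance R2' = R2·R_L/(R2+R_L) = 0.5063 Ω.
Then V_out = V_DC · R2'/(R1 + R2') = 33.8 × 0.5063/9.746 = 1.756 V.

V_out ≈ 1.76 V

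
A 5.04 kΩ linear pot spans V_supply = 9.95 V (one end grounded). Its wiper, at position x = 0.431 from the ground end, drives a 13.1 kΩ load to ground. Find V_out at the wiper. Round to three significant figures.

The pot divides into 2.868 kΩ above the wiper and 2.172 kΩ below.
(x·R_p) ‖ R_L = 1.863 kΩ.
V_out = 9.95 × 1.863/(2.868 + 1.863) = 3.919 V.

V_out ≈ 3.92 V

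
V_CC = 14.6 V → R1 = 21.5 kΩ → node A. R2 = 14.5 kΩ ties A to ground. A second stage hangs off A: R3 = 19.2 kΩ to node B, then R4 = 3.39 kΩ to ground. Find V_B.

The second stage (R3 + R4 = 22.59 kΩ) loads node A in parallel with R2.
R2 ‖ (R3+R4) = 8.831 kΩ.
First divider: V_A = V_CC · 8.831/(21.5 + 8.831) = 4.251 V.
Stage 2 is unloaded, so V_B = V_A · R4/(R3+R4) = 4.251 × 3.39/22.59 = 0.6379 V.

V_B ≈ 0.638 V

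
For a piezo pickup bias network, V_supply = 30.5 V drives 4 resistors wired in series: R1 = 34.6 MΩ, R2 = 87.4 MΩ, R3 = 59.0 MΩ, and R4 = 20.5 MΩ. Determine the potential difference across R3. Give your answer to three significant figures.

ΣR = 34.6 + 87.4 + 59.0 + 20.5 = 201.5 MΩ.
Voltage divider: V = V_supply · (59.00 / 201.5) = 30.5 × 0.2928 = 8.931 V.

V ≈ 8.93 V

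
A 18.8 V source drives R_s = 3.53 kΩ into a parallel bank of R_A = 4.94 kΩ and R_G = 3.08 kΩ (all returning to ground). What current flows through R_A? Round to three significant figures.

Combine the parallel branches: R_p = (1/4.94 + 1/3.08)⁻¹ = 1.897 kΩ.
V_A = 18.8 × 1.897/5.427 = 6.572 V.
I(R_A) = V_A / R_A = 6.572/4.94 = 1.330 mA.

I ≈ 1.33 mA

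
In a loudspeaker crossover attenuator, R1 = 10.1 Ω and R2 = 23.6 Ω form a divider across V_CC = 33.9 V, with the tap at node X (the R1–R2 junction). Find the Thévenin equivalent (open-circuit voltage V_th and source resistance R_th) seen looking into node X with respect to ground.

V_th ≈ 23.7 V, R_th ≈ 7.07 Ω

Open-circuit (no load on X): V_th = V_CC · R2/(R1 + R2) = 33.9 × 23.6/(10.10 + 23.6) = 23.74 V.
Zeroing V_CC shorts the top of R1 to ground, so R_th = R1 ‖ R2 = 7.073 Ω.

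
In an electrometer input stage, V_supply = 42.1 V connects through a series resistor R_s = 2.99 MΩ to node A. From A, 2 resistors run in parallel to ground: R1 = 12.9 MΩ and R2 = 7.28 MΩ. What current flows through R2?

Combine the parallel branches: R_p = (1/12.9 + 1/7.28)⁻¹ = 4.654 MΩ.
Node voltage V_A = V_supply · R_p/(R_s + R_p) = 42.1 × 0.6088 = 25.63 V.
I(R2) = V_A / R2 = 25.63/7.28 = 3.521 µA.
(Equivalently: I_total = 5.508 µA, then current-divider fraction G_k/ΣG = 0.6392.)

I ≈ 3.52 µA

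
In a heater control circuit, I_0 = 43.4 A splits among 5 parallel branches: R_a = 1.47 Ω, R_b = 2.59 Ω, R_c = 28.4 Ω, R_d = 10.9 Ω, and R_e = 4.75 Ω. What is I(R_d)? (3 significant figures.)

I ≈ 2.84 A

Total conductance ΣG = 1/1.47 + 1/2.59 + 1/28.4 + 1/10.9 + 1/4.75 = 1.404 (units of 1/Ω).
By the current-divider rule, I = I_0 · G_k/ΣG = 43.4 × 0.06535 = 2.836 A.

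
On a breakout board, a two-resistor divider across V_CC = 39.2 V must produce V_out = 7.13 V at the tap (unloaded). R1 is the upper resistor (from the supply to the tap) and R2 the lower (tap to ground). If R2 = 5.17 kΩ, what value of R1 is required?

R1 ≈ 23.3 kΩ

The divider ratio is R2/(R1+R2) = 7.13/39.2 = 0.1819.
R1 = R2·(1/k − 1) = 5.17 × 4.498 = 23.25 kΩ.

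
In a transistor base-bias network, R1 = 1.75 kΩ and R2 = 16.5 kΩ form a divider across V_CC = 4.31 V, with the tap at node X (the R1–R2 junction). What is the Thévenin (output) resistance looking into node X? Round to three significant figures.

Zeroing V_CC shorts the top of R1 to ground, so R_th = R1 ‖ R2 = 1.582 kΩ.

R_th ≈ 1.58 kΩ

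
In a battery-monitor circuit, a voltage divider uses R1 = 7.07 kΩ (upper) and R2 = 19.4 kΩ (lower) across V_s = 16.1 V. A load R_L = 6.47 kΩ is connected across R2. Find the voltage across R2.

R2 ‖ R_L = (19.4 × 6.47)/(19.4 + 6.47) = 4.852 kΩ.
Voltage divider with the loaded lower leg: V_out = 16.1 × 4.852/(7.07 + 4.852) = 16.1 × 0.4070 = 6.552 V.
(Unloaded it would be 11.8 V; the load pulls it down.)

V_out ≈ 6.55 V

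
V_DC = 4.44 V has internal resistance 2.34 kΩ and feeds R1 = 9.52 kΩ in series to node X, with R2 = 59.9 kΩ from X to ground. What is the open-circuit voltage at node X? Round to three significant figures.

V_th ≈ 3.71 V

R1' = 2.34 + 9.52 = 11.86 kΩ (source resistance + R1).
With X open, the divider is unloaded: V_th = 4.44 × 59.9/71.76 = 3.706 V.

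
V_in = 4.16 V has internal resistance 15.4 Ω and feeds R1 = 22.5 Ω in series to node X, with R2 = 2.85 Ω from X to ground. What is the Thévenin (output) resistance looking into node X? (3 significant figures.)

R1' = 15.4 + 22.5 = 37.90 Ω (source resistance + R1).
Zeroing V_in shorts the top of R1' to ground, so R_th = R1' ‖ R2 = 2.651 Ω.

R_th ≈ 2.65 Ω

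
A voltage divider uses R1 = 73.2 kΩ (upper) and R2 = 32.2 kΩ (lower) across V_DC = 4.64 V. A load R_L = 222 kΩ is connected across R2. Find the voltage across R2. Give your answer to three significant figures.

V_out ≈ 1.29 V

First combine the lower leg with the load: R2 ‖ R_L = 28.12 kΩ.
Then V_out = V_DC · R2'/(R1 + R2') = 4.64 × 28.12/101.3 = 1.288 V.
(Unloaded it would be 1.42 V; the load pulls it down.)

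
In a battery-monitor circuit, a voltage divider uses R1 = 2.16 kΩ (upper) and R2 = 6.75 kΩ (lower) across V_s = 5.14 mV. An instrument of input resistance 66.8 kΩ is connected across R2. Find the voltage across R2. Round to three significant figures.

V_out ≈ 3.80 mV

R2 ‖ R_L = (6.75 × 66.8)/(6.75 + 66.8) = 6.131 kΩ.
Voltage divider with the loaded lower leg: V_out = 5.14 × 6.131/(2.16 + 6.131) = 5.14 × 0.7395 = 3.801 mV.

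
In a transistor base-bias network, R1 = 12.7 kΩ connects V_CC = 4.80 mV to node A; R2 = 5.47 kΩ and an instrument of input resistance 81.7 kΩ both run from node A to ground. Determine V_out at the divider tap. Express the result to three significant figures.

The load sits in parallel with R2, giving an effective lower resistance R2' = R2·R_L/(R2+R_L) = 5.127 kΩ.
Voltage divider with the loaded lower leg: V_out = 4.80 × 5.127/(12.7 + 5.127) = 4.80 × 0.2876 = 1.380 mV.

V_out ≈ 1.38 mV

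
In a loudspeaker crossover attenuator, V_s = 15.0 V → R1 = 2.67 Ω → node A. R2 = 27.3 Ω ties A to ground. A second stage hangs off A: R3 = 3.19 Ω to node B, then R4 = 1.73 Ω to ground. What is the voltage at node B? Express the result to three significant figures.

V_B ≈ 3.22 V

The second stage (R3 + R4 = 4.920 Ω) loads node A in parallel with R2.
Effective lower resistance at A: R2 ‖ 4.920 = 4.169 Ω.
So V_A = 15.0 × 0.6096 = 9.144 V.
Then the unloaded second divider: V_B = V_A × R4/(R3+R4) = 9.144 × 0.3516 = 3.215 V.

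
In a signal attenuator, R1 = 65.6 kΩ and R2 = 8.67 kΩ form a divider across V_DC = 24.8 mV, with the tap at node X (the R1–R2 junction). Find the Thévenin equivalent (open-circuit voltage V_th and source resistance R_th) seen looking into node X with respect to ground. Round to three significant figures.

Open-circuit (no load on X): V_th = V_DC · R2/(R1 + R2) = 24.8 × 8.67/(65.60 + 8.67) = 2.895 mV.
Zeroing V_DC shorts the top of R1 to ground, so R_th = R1 ‖ R2 = 7.658 kΩ.

V_th ≈ 2.90 mV, R_th ≈ 7.66 kΩ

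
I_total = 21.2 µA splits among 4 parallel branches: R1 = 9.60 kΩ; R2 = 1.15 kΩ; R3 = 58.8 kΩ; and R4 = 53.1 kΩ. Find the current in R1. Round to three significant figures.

I ≈ 2.19 µA

Total conductance ΣG = 1/9.60 + 1/1.15 + 1/58.8 + 1/53.1 = 1.010 (units of 1/kΩ).
Current divider: I(R1) = I_total · G_k/ΣG = 21.2 × (0.1042/1.010) = 21.2 × 0.1032 = 2.187 µA.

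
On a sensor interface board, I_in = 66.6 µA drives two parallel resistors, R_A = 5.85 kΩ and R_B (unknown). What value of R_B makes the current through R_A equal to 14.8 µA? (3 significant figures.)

Two-branch current divider: I_A = I_in · R_B/(R_A + R_B).
With f = 0.2222, R_B = R_A · f/(1−f) = 5.85 × 0.2857 = 1.671 kΩ.

R_B ≈ 1.67 kΩ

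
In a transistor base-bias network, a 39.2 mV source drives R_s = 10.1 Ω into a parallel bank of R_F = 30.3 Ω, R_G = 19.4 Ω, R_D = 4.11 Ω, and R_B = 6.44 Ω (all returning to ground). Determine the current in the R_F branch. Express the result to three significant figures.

I ≈ 0.220 mA

Equivalent of the parallel group: R_p = 2.070 Ω.
Node voltage V_A = V_s · R_p/(R_s + R_p) = 39.2 × 0.1701 = 6.667 mV.
Branch current I = V_A/R_F = 6.667/30.3 = 0.2200 mA.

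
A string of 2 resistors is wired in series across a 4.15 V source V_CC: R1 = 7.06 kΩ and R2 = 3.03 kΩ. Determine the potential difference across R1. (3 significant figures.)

V ≈ 2.90 V

ΣR = 7.06 + 3.03 = 10.09 kΩ.
V = V_CC · R/ΣR = 4.15 × 0.6997 = 2.904 V.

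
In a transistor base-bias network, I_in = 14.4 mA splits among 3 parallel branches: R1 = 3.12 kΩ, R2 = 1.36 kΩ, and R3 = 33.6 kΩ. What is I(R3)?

I ≈ 0.395 mA

Conductances: ΣG = 1/3.12 + 1/1.36 + 1/33.6 = 1.086 (1/kΩ).
Current divider: I(R3) = I_in · G_k/ΣG = 14.4 × (0.02976/1.086) = 14.4 × 0.02742 = 0.3948 mA.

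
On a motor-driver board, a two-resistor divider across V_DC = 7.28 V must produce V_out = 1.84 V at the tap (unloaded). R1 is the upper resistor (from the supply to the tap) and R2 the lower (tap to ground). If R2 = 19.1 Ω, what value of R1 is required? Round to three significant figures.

Required fraction k = V_out/V_DC = 0.2527.
So R1 = R2 · (V_DC/V_out − 1) = 19.1 × (7.28/1.84 − 1) = 19.1 × 2.957 = 56.47 Ω.

R1 ≈ 56.5 Ω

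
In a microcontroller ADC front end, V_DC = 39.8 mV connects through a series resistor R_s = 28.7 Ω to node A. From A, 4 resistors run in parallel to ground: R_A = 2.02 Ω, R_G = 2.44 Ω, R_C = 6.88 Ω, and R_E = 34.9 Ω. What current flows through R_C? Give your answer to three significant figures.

I ≈ 0.181 mA

Equivalent of the parallel group: R_p = 0.9269 Ω.
V_A = 39.8 × 0.9269/29.63 = 1.245 mV.
I(R_C) = V_A / R_C = 1.245/6.88 = 0.1810 mA.
(Check via current divider: I_total = 1.343 mA; share G_k/ΣG = 0.1347 → same result.)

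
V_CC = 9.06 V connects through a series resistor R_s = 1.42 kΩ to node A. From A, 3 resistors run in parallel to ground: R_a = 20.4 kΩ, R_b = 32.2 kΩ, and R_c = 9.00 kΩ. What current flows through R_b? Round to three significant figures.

I ≈ 0.221 mA

Combine the parallel branches: R_p = (1/20.4 + 1/32.2 + 1/9.00)⁻¹ = 5.230 kΩ.
V_A by voltage divider: V_A = 9.06 × 5.230/(1.42 + 5.230) = 7.126 V.
I(R_b) = V_A / R_b = 7.126/32.2 = 0.2213 mA.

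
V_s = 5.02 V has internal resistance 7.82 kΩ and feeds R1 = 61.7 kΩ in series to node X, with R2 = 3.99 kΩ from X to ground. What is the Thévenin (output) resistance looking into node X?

R1' = 7.82 + 61.7 = 69.52 kΩ (source resistance + R1).
Looking into X with the source shorted: R_th = R1'·R2/(R1'+R2) = 69.52 × 3.99/73.51 = 3.773 kΩ.

R_th ≈ 3.77 kΩ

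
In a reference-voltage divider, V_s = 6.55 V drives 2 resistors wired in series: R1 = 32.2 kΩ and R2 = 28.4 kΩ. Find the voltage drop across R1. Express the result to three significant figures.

V ≈ 3.48 V

Series total: ΣR = 32.2 + 28.4 = 60.60 kΩ.
By the voltage-divider rule, V = 6.55 × 32.20/60.60 = 3.480 V.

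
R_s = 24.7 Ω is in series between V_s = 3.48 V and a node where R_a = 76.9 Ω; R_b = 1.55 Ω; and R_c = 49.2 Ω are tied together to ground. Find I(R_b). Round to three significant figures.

I ≈ 0.126 A

Combine the parallel branches: R_p = (1/76.9 + 1/1.55 + 1/49.2)⁻¹ = 1.474 Ω.
V_A by voltage divider: V_A = 3.48 × 1.474/(24.7 + 1.474) = 0.1960 V.
I(R_b) = V_A / R_b = 0.1960/1.55 = 0.1264 A.
(Check via current divider: I_total = 0.1330 A; share G_k/ΣG = 0.9509 → same result.)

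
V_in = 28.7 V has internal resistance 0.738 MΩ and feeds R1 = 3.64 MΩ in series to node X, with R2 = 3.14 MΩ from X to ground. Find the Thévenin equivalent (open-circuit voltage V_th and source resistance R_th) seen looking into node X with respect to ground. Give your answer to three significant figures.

R1' = 0.738 + 3.64 = 4.378 MΩ (source resistance + R1).
Open-circuit (no load on X): V_th = V_in · R2/(R1' + R2) = 28.7 × 3.14/(4.378 + 3.14) = 11.99 V.
Looking into X with the source shorted: R_th = R1'·R2/(R1'+R2) = 4.378 × 3.14/7.518 = 1.829 MΩ.

V_th ≈ 12.0 V, R_th ≈ 1.83 MΩ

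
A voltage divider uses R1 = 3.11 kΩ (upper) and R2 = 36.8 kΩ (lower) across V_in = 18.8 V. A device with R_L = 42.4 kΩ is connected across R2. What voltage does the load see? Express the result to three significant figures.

R2 ‖ R_L = (36.8 × 42.4)/(36.8 + 42.4) = 19.70 kΩ.
Voltage divider with the loaded lower leg: V_out = 18.8 × 19.70/(3.11 + 19.70) = 18.8 × 0.8637 = 16.24 V.
(Unloaded it would be 17.3 V; the load pulls it down.)

V_out ≈ 16.2 V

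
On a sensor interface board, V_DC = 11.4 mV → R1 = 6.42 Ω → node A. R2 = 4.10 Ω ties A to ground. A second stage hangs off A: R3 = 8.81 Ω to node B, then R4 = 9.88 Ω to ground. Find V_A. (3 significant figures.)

Node A sees R2 in parallel with the series input of stage 2, R3 + R4 = 18.69 Ω.
Effective lower resistance at A: R2 ‖ 18.69 = 3.362 Ω.
V_A = 11.4 × 3.362/(6.42 + 3.362) = 3.918 mV.

V_A ≈ 3.92 mV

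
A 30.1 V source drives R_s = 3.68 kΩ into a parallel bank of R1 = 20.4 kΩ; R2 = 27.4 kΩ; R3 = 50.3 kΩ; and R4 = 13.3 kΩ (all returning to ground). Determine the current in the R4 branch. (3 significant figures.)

Parallel bank: R_p = 1/(1/20.4 + 1/27.4 + 1/50.3 + 1/13.3) = 5.538 kΩ.
Node voltage V_A = V_supply · R_p/(R_s + R_p) = 30.1 × 0.6008 = 18.08 V.
Branch current I = V_A/R4 = 18.08/13.3 = 1.360 mA.

I ≈ 1.36 mA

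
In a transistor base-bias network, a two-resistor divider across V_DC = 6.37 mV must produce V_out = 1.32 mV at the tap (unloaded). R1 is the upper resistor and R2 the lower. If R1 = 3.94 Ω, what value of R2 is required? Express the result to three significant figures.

R2 ≈ 1.03 Ω

The divider ratio is R2/(R1+R2) = 1.32/6.37 = 0.2072.
R2 = R1 · 0.2072/(1 − 0.2072) = 1.030 Ω.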